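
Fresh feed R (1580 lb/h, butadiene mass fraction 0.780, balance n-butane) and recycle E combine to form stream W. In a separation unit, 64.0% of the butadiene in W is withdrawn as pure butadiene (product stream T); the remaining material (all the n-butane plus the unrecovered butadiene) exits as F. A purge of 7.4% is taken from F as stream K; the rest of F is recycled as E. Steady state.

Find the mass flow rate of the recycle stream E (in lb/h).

4966 lb/h

n-butane enters only via R and leaves only via the purge: 1580×0.220 = 0.074×(n-butane in F), and the separation unit passes all n-butane, so n-butane in W = n-butane in F = 4697.3 lb/h.
butadiene in W: m_A = 1580×0.780 + (1−0.074)·(1−0.640)·m_A, so m_A = 1232.4/0.6666 = 1848.7 lb/h.
F = (1−0.640)×1848.7 + 4697.3 = 5362.8 lb/h.
Recycle E = (1−0.074)×5362.8 = 4966 lb/h.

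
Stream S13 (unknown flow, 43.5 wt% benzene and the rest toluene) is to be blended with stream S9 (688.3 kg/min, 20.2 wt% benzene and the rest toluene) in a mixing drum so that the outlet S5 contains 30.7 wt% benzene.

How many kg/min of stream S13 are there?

564.6 kg/min

Let S13 be the unknown flow. Total out = 688.3 + S13.
benzene balance: 139.04 + 0.435·S13 = 0.307·(688.3 + S13)
(0.435 − 0.307)·S13 = 0.307×688.3 − 139.04 = 72.272
S13 = 72.272 / 0.128 = 564.62 kg/min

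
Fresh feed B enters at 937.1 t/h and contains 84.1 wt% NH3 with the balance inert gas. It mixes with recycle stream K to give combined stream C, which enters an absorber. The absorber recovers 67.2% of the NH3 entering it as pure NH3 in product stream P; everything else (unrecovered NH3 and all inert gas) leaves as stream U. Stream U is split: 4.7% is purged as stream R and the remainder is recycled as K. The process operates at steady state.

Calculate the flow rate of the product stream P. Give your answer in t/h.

770.4 t/h

NH3 in C: m_A = 937.1×0.841 + (1−0.047)·(1−0.672)·m_A, so m_A = 788.1/0.6874 = 1146.5 t/h.
Product P = 0.672×1146.5 = 770.43 t/h.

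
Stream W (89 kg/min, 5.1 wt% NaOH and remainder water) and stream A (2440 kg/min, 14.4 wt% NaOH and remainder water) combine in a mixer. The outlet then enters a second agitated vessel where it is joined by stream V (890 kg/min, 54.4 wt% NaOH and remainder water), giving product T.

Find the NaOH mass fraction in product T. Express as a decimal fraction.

0.246

Overall, product flow = 3419 kg/min.
NaOH in = 89×0.051 + 2440×0.144 + 890×0.544 = 840.06 kg/min.
NaOH fraction in T = 0.246.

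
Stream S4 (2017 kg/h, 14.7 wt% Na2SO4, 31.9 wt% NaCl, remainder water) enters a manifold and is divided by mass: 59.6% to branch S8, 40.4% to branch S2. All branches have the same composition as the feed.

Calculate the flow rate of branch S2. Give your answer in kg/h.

Branch S2 flow = 0.404×2017 = 814.87 kg/h.

814.9 kg/h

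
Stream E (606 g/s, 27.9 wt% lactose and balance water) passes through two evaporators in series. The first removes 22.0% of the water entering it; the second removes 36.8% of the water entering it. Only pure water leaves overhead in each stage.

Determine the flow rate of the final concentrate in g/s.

water in feed = 606×0.721 = 436.93 g/s.
After stage 1: water left = (1−0.220)×436.93 = 340.8; stream total = 509.88 g/s.
After stage 2: water left = (1−0.368)×340.8 = 215.39; final concentrate = 384.46 g/s.

384.5 g/s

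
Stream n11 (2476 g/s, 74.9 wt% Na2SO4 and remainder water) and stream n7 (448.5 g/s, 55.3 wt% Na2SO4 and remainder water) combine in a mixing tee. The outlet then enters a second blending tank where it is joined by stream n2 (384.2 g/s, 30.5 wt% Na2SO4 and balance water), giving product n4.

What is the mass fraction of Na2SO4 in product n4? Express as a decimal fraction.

0.6709

Overall, product flow = 3308.7 g/s.
Na2SO4 in = 2476×0.749 + 448.5×0.553 + 384.2×0.305 = 2219.7 g/s.
Na2SO4 fraction in n4 = 0.6709.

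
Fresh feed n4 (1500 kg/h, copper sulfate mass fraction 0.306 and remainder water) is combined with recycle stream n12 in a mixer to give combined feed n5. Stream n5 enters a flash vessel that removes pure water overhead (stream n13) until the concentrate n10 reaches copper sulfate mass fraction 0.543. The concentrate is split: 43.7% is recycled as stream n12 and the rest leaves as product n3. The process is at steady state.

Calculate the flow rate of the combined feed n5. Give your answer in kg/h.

Overall copper sulfate balance (none leaves overhead): copper sulfate in fresh feed = copper sulfate in product, i.e. 1500×0.306 = (1−0.437)·n10·0.543.
n10 = 459/(0.543×0.563) = 1501.4 kg/h.
Recycle n12 = 0.437×1501.4 = 656.12 kg/h.
Combined feed n5 = 1500 + 656.12 = 2156.1 kg/h.

2156 kg/h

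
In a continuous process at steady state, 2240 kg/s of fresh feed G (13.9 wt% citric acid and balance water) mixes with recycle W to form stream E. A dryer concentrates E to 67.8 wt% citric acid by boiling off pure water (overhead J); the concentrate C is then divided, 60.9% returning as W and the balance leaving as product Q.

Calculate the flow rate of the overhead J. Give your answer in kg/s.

Overall citric acid balance (none leaves overhead): citric acid in fresh feed = citric acid in product, i.e. 2240×0.139 = (1−0.609)·C·0.678.
C = 311.36/(0.678×0.391) = 1174.5 kg/s.
Recycle W = 0.609×1174.5 = 715.28 kg/s.
Combined feed E = 2240 + 715.28 = 2955.3 kg/s.
Overhead J = E − C = 2955.3 − 1174.5 = 1780.8 kg/s.

1781 kg/s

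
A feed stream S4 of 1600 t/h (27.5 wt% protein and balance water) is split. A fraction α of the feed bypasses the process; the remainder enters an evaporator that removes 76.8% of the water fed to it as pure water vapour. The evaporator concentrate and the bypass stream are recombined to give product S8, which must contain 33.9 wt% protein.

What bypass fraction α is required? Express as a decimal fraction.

0.661

All 1600×0.275 = 440 t/h of protein reaches S8, so S8 = 440/0.339 = 1297.9 t/h and vapour = 302.06 t/h.
The evaporator receives (1−α)·1600 of feed at 0.725 water and removes 0.768 of that water:
0.768×0.725×(1−α)×1600 = 302.06
(1−α) = 302.06/890.88 = 0.3391;  α = 0.6609.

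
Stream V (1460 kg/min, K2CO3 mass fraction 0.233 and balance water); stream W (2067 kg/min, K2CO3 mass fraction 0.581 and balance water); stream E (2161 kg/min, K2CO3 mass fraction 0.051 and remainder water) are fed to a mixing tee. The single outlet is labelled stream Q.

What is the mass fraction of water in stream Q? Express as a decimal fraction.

0.710

Total flow out = 1460 + 2067 + 2161 = 5688 kg/min.
water in = 1460×0.767 + 2067×0.419 + 2161×0.949 = 4036.7 kg/min.
water mass fraction in Q = 4036.7/5688 = 0.710.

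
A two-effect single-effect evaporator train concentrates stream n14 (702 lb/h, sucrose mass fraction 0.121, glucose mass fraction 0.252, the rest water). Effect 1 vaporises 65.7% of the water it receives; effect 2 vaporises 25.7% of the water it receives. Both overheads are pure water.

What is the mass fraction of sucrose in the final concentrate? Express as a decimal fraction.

water in feed = 702×0.627 = 440.15 lb/h.
After stage 1: water left = (1−0.657)×440.15 = 150.97; stream total = 412.82 lb/h.
After stage 2: water left = (1−0.257)×150.97 = 112.17; final concentrate = 374.02 lb/h.
sucrose fraction = 84.942/374.02 = 0.227.

0.227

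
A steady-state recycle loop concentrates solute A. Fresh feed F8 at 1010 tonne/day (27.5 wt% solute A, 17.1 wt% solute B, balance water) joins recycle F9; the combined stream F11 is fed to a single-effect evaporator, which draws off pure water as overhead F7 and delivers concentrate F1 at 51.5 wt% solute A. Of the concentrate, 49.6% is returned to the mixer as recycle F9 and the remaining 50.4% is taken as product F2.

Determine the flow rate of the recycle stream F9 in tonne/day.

Overall solute A balance (none leaves overhead): solute A in fresh feed = solute A in product, i.e. 1010×0.275 = (1−0.496)·F1·0.515.
F1 = 277.75/(0.515×0.504) = 1070.1 tonne/day.
Recycle F9 = 0.496×1070.1 = 530.76 tonne/day.

530.8 tonne/day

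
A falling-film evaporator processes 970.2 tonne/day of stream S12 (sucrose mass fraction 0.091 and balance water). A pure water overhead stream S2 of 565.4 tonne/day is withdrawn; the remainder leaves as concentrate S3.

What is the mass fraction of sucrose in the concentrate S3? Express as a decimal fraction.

0.218

sucrose is not removed: 970.2×0.091 = 88.288 tonne/day of sucrose enters S3.
Concentrate = 970.2 − 565.4 = 404.8 tonne/day.
Mass fraction = 88.288/404.8 = 0.218.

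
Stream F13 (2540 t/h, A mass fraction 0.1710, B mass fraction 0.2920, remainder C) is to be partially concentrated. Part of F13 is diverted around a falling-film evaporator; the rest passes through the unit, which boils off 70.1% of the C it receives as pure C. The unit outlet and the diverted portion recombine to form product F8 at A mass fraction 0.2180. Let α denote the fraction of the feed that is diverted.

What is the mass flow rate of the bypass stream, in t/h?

All 2540×0.171 = 434.34 t/h of A reaches F8, so F8 = 434.34/0.218 = 1992.4 t/h and vapour = 547.61 t/h.
The evaporator receives (1−α)·2540 of feed at 0.537 C and removes 0.701 of that C:
0.701×0.537×(1−α)×2540 = 547.61
(1−α) = 547.61/956.15 = 0.5727;  α = 0.4273.
Bypass flow = 0.4273×2540 = 1085.3 t/h.

1085 t/h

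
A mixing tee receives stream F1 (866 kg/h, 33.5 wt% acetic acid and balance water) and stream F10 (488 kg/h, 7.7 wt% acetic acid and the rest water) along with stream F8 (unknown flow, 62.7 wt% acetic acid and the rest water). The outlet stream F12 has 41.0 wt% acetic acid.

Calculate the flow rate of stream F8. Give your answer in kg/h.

Let F8 be the unknown flow. Total out = 1354 + F8.
acetic acid balance: 327.69 + 0.627·F8 = 0.410·(1354 + F8)
(0.627 − 0.410)·F8 = 0.410×1354 − 327.69 = 227.45
F8 = 227.45 / 0.217 = 1048.2 kg/h

1048 kg/h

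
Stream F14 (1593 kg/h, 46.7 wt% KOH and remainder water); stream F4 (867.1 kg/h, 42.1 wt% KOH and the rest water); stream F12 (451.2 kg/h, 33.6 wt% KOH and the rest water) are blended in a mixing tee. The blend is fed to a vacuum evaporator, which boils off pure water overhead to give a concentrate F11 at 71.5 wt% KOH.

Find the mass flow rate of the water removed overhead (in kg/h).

1148 kg/h

KOH entering = 1593×0.467 + 867.1×0.421 + 451.2×0.336 = 1260.6 kg/h.
All KOH reports to F11, so F11 = 1260.6/0.715 = 1763.1 kg/h.
Total feed = 2911.3 kg/h; overhead = 2911.3 − 1763.1 = 1148.2 kg/h.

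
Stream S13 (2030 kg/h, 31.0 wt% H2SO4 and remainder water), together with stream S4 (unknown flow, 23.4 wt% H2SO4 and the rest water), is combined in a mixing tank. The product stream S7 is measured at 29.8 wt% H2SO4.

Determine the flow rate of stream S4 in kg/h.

380.6 kg/h

Let S4 be the unknown flow. Total out = 2030 + S4.
H2SO4 balance: 629.3 + 0.234·S4 = 0.298·(2030 + S4)
(0.234 − 0.298)·S4 = 0.298×2030 − 629.3 = -24.36
S4 = -24.36 / -0.064 = 380.63 kg/h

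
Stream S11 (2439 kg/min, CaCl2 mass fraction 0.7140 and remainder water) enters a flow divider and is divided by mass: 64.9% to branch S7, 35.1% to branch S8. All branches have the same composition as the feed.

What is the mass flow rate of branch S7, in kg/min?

1583 kg/min

Branch S7 flow = 0.649×2439 = 1582.9 kg/min.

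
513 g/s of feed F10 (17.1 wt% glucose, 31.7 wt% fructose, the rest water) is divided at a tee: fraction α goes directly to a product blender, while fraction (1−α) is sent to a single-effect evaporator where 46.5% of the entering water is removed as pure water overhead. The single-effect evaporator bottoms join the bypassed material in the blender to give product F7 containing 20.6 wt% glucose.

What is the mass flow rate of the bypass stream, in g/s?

All 513×0.171 = 87.723 g/s of glucose reaches F7, so F7 = 87.723/0.206 = 425.84 g/s and vapour = 87.16 g/s.
The evaporator receives (1−α)·513 of feed at 0.512 water and removes 0.465 of that water:
0.465×0.512×(1−α)×513 = 87.16
(1−α) = 87.16/122.14 = 0.7136;  α = 0.2864.
Bypass flow = 0.2864×513 = 146.9 g/s.

146.9 g/s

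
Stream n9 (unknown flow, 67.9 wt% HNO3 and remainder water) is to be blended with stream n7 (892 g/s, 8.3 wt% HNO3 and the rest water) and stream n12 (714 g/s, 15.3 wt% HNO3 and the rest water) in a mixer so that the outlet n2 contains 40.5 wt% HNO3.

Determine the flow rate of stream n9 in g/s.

1705 g/s

Let n9 be the unknown flow. Total out = 1606 + n9.
HNO3 balance: 183.28 + 0.679·n9 = 0.405·(1606 + n9)
(0.679 − 0.405)·n9 = 0.405×1606 − 183.28 = 467.15
n9 = 467.15 / 0.274 = 1704.9 g/s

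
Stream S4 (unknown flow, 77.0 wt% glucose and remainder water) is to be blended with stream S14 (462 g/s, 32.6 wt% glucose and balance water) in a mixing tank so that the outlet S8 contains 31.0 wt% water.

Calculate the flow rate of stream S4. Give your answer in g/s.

2102 g/s

Let S4 be the unknown flow. Total out = 462 + S4.
water balance: 311.39 + 0.230·S4 = 0.310·(462 + S4)
(0.230 − 0.310)·S4 = 0.310×462 − 311.39 = -168.17
S4 = -168.17 / -0.080 = 2102.1 g/s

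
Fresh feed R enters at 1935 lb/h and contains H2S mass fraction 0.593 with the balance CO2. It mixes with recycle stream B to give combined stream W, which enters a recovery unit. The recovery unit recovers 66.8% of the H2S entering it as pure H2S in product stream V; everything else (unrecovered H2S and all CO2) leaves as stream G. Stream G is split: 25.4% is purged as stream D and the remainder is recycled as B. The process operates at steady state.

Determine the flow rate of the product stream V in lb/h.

H2S in W: m_A = 1935×0.593 + (1−0.254)·(1−0.668)·m_A, so m_A = 1147.5/0.7523 = 1525.2 lb/h.
Product V = 0.668×1525.2 = 1018.8 lb/h.

1019 lb/h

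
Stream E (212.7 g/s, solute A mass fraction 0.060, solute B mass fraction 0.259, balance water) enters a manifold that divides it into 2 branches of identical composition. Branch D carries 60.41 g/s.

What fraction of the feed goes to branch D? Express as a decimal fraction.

Fraction to D = 60.41/212.7 = 0.2840.

0.284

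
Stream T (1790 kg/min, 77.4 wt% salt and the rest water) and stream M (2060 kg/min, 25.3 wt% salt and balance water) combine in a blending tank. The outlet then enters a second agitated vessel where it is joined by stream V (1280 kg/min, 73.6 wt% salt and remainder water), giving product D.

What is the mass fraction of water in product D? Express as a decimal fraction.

0.4447

Overall, product flow = 5130 kg/min.
water in = 1790×0.226 + 2060×0.747 + 1280×0.264 = 2281.3 kg/min.
water fraction in D = 0.4447.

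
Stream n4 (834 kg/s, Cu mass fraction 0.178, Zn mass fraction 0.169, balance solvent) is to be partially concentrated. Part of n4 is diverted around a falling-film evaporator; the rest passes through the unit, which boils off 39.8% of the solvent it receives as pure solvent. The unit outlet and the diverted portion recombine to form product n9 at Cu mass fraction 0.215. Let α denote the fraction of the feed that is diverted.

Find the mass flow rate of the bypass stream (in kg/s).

All 834×0.178 = 148.45 kg/s of Cu reaches n9, so n9 = 148.45/0.215 = 690.47 kg/s and vapour = 143.53 kg/s.
The evaporator receives (1−α)·834 of feed at 0.653 solvent and removes 0.398 of that solvent:
0.398×0.653×(1−α)×834 = 143.53
(1−α) = 143.53/216.75 = 0.6622;  α = 0.3378.
Bypass flow = 0.3378×834 = 281.75 kg/s.

281.8 kg/s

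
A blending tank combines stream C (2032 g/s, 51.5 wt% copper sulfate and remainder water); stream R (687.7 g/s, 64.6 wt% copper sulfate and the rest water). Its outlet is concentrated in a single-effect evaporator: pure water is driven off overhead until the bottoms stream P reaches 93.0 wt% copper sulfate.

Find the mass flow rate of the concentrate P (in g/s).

copper sulfate entering = 2032×0.515 + 687.7×0.646 = 1490.7 g/s.
All copper sulfate reports to P, so P = 1490.7/0.930 = 1602.9 g/s.

1603 g/s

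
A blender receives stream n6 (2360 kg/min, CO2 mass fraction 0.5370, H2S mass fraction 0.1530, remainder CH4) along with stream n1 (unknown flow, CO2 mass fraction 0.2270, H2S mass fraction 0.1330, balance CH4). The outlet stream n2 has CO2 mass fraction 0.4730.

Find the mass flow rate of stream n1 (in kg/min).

614 kg/min

Let n1 be the unknown flow. Total out = 2360 + n1.
CO2 balance: 1267.3 + 0.227·n1 = 0.473·(2360 + n1)
(0.227 − 0.473)·n1 = 0.473×2360 − 1267.3 = -151.04
n1 = -151.04 / -0.246 = 613.98 kg/min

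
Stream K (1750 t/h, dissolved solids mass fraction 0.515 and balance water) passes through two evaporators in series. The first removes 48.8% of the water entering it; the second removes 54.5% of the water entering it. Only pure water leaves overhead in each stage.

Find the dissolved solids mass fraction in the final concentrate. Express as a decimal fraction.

0.820

water in feed = 1750×0.485 = 848.75 t/h.
After stage 1: water left = (1−0.488)×848.75 = 434.56; stream total = 1335.8 t/h.
After stage 2: water left = (1−0.545)×434.56 = 197.72; final concentrate = 1099 t/h.
dissolved solids fraction = 901.25/1099 = 0.820.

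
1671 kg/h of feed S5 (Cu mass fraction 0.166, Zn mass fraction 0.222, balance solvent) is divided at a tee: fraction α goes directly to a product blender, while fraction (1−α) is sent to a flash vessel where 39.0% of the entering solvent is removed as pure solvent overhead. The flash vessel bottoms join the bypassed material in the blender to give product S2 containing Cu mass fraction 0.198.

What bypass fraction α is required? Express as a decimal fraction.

All 1671×0.166 = 277.39 kg/h of Cu reaches S2, so S2 = 277.39/0.198 = 1400.9 kg/h and vapour = 270.06 kg/h.
The evaporator receives (1−α)·1671 of feed at 0.612 solvent and removes 0.390 of that solvent:
0.390×0.612×(1−α)×1671 = 270.06
(1−α) = 270.06/398.83 = 0.6771;  α = 0.3229.

0.323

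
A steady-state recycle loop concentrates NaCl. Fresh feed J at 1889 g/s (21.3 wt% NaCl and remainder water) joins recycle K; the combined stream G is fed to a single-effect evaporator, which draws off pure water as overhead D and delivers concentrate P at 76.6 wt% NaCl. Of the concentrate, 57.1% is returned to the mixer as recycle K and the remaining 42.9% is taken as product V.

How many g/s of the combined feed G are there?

2588 g/s

Overall NaCl balance (none leaves overhead): NaCl in fresh feed = NaCl in product, i.e. 1889×0.213 = (1−0.571)·P·0.766.
P = 402.36/(0.766×0.429) = 1224.4 g/s.
Recycle K = 0.571×1224.4 = 699.14 g/s.
Combined feed G = 1889 + 699.14 = 2588.1 g/s.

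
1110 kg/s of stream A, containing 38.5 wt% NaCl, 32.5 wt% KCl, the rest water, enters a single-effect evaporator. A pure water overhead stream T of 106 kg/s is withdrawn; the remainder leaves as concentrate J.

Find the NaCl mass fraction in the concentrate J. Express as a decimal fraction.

NaCl is not removed: 1110×0.385 = 427.35 kg/s of NaCl enters J.
Concentrate = 1110 − 106 = 1004 kg/s.
Mass fraction = 427.35/1004 = 0.426.

0.426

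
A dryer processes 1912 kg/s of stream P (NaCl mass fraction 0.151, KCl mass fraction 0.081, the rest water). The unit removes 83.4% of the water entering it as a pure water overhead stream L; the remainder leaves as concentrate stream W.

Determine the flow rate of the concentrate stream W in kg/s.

water entering = 1912×0.768 = 1468.4 kg/s; overhead removed = 0.834×1468.4 = 1224.7 kg/s.
Concentrate = 1912 − 1224.7 = 687.34 kg/s.

687.3 kg/s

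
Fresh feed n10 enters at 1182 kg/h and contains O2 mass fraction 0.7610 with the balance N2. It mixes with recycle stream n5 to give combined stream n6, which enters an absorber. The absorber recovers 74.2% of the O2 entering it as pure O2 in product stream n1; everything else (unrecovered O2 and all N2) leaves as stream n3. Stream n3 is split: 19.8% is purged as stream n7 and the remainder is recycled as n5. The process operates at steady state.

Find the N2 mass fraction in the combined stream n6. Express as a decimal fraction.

0.5571

N2 enters only via n10 and leaves only via the purge: 1182×0.239 = 0.198×(N2 in n3), and the absorber passes all N2, so N2 in n6 = N2 in n3 = 1426.8 kg/h.
O2 in n6: m_A = 1182×0.761 + (1−0.198)·(1−0.742)·m_A, so m_A = 899.5/0.7931 = 1134.2 kg/h.
n6 = 1134.2 + 1426.8 = 2560.9 kg/h.
N2 fraction in n6 = 1426.8/2560.9 = 0.5571.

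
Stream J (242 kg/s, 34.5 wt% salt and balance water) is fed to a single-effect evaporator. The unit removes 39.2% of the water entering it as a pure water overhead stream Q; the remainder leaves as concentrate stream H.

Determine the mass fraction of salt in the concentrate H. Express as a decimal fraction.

salt is not removed: 242×0.345 = 83.49 kg/s of salt enters H.
water entering = 242×0.655 = 158.51 kg/s; overhead removed = 0.392×158.51 = 62.136 kg/s.
Concentrate = 242 − 62.136 = 179.86 kg/s.
Mass fraction = 83.49/179.86 = 0.464.

0.464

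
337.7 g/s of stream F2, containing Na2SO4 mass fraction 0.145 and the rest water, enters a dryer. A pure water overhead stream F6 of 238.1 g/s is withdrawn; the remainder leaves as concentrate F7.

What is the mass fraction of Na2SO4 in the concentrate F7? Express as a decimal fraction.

0.492

Na2SO4 is not removed: 337.7×0.145 = 48.966 g/s of Na2SO4 enters F7.
Concentrate = 337.7 − 238.1 = 99.6 g/s.
Mass fraction = 48.966/99.6 = 0.492.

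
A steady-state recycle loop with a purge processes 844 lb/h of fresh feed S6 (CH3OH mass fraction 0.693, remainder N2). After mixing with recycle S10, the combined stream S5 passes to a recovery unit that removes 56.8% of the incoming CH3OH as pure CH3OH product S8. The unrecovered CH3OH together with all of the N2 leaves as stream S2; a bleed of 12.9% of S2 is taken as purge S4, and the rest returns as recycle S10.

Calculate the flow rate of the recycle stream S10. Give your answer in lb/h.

N2 enters only via S6 and leaves only via the purge: 844×0.307 = 0.129×(N2 in S2), and the recovery unit passes all N2, so N2 in S5 = N2 in S2 = 2008.6 lb/h.
CH3OH in S5: m_A = 844×0.693 + (1−0.129)·(1−0.568)·m_A, so m_A = 584.89/0.6237 = 937.74 lb/h.
S2 = (1−0.568)×937.74 + 2008.6 = 2413.7 lb/h.
Recycle S10 = (1−0.129)×2413.7 = 2102.3 lb/h.

2102 lb/h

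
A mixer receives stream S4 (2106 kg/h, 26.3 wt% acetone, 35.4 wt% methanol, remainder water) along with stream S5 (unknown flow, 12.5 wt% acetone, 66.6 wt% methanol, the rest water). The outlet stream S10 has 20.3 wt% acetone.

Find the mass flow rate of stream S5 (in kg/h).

1620 kg/h

Let S5 be the unknown flow. Total out = 2106 + S5.
acetone balance: 553.88 + 0.125·S5 = 0.203·(2106 + S5)
(0.125 − 0.203)·S5 = 0.203×2106 − 553.88 = -126.36
S5 = -126.36 / -0.078 = 1620 kg/h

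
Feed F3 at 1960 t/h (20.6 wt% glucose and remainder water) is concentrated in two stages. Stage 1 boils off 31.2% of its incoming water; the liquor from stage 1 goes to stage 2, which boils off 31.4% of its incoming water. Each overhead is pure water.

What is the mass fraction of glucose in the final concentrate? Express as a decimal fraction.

0.355

water in feed = 1960×0.794 = 1556.2 t/h.
After stage 1: water left = (1−0.312)×1556.2 = 1070.7; stream total = 1474.5 t/h.
After stage 2: water left = (1−0.314)×1070.7 = 734.5; final concentrate = 1138.3 t/h.
glucose fraction = 403.76/1138.3 = 0.355.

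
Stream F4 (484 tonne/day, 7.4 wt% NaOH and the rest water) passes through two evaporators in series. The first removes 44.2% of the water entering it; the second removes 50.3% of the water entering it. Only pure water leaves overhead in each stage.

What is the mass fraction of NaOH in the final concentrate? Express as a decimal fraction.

water in feed = 484×0.926 = 448.18 tonne/day.
After stage 1: water left = (1−0.442)×448.18 = 250.09; stream total = 285.9 tonne/day.
After stage 2: water left = (1−0.503)×250.09 = 124.29; final concentrate = 160.11 tonne/day.
NaOH fraction = 35.816/160.11 = 0.224.

0.224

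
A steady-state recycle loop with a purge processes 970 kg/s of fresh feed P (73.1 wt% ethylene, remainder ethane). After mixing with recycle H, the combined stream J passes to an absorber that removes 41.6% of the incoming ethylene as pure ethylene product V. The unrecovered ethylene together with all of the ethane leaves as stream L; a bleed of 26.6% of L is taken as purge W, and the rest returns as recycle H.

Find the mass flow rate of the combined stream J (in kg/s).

2222 kg/s

ethane enters only via P and leaves only via the purge: 970×0.269 = 0.266×(ethane in L), and the absorber passes all ethane, so ethane in J = ethane in L = 980.94 kg/s.
ethylene in J: m_A = 970×0.731 + (1−0.266)·(1−0.416)·m_A, so m_A = 709.07/0.5713 = 1241.1 kg/s.
J = 1241.1 + 980.94 = 2222 kg/s.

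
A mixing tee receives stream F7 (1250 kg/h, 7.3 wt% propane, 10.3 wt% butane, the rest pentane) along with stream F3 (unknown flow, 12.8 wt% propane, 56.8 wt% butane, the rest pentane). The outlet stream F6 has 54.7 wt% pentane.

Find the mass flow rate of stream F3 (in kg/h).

Let F3 be the unknown flow. Total out = 1250 + F3.
pentane balance: 1030 + 0.304·F3 = 0.547·(1250 + F3)
(0.304 − 0.547)·F3 = 0.547×1250 − 1030 = -346.25
F3 = -346.25 / -0.243 = 1424.9 kg/h

1425 kg/h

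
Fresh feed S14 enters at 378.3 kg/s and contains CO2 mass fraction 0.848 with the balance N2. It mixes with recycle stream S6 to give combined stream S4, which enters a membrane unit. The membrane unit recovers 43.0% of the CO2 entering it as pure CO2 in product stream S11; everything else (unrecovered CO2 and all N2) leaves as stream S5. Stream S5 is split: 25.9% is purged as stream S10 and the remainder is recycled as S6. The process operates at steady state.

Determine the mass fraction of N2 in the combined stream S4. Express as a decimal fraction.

0.286

N2 enters only via S14 and leaves only via the purge: 378.3×0.152 = 0.259×(N2 in S5), and the membrane unit passes all N2, so N2 in S4 = N2 in S5 = 222.01 kg/s.
CO2 in S4: m_A = 378.3×0.848 + (1−0.259)·(1−0.430)·m_A, so m_A = 320.8/0.5776 = 555.37 kg/s.
S4 = 555.37 + 222.01 = 777.38 kg/s.
N2 fraction in S4 = 222.01/777.38 = 0.286.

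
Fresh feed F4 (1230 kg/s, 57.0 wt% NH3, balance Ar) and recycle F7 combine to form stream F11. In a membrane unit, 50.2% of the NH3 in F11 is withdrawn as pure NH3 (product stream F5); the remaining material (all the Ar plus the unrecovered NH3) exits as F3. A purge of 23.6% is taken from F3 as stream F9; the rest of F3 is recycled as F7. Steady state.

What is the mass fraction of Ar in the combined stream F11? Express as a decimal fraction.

Ar enters only via F4 and leaves only via the purge: 1230×0.430 = 0.236×(Ar in F3), and the membrane unit passes all Ar, so Ar in F11 = Ar in F3 = 2241.1 kg/s.
NH3 in F11: m_A = 1230×0.570 + (1−0.236)·(1−0.502)·m_A, so m_A = 701.1/0.6195 = 1131.7 kg/s.
F11 = 1131.7 + 2241.1 = 3372.8 kg/s.
Ar fraction in F11 = 2241.1/3372.8 = 0.6645.

0.6645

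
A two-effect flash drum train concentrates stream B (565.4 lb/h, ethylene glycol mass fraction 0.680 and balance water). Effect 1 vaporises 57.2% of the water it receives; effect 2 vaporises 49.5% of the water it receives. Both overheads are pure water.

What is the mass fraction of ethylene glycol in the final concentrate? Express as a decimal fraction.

water in feed = 565.4×0.320 = 180.93 lb/h.
After stage 1: water left = (1−0.572)×180.93 = 77.437; stream total = 461.91 lb/h.
After stage 2: water left = (1−0.495)×77.437 = 39.106; final concentrate = 423.58 lb/h.
ethylene glycol fraction = 384.47/423.58 = 0.908.

0.908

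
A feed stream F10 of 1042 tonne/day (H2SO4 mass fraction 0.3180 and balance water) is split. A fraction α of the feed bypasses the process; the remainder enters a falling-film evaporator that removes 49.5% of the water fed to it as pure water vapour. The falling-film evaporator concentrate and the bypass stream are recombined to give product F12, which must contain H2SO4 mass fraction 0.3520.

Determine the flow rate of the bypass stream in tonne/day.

743.9 tonne/day

All 1042×0.318 = 331.36 tonne/day of H2SO4 reaches F12, so F12 = 331.36/0.352 = 941.35 tonne/day and vapour = 100.65 tonne/day.
The evaporator receives (1−α)·1042 of feed at 0.682 water and removes 0.495 of that water:
0.495×0.682×(1−α)×1042 = 100.65
(1−α) = 100.65/351.77 = 0.2861;  α = 0.7139.
Bypass flow = 0.7139×1042 = 743.86 tonne/day.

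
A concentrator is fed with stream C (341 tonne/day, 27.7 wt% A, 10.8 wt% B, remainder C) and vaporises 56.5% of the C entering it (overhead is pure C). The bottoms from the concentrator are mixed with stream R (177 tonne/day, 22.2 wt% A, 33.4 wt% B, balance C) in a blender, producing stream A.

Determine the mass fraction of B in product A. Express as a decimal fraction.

0.240

Vapour removed = 0.565×0.615×341 = 118.49 tonne/day; concentrate = 222.51 tonne/day.
B reaching the mixer = 36.828 (from concentrate) + 177×0.334 = 95.946 tonne/day.
Product flow = 222.51 + 177 = 399.51 tonne/day; B fraction = 0.240.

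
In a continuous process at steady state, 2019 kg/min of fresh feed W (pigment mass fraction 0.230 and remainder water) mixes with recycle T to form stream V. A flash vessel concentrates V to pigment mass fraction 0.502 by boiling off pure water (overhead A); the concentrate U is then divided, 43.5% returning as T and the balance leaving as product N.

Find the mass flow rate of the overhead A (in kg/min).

Overall pigment balance (none leaves overhead): pigment in fresh feed = pigment in product, i.e. 2019×0.230 = (1−0.435)·U·0.502.
U = 464.37/(0.502×0.565) = 1637.2 kg/min.
Recycle T = 0.435×1637.2 = 712.2 kg/min.
Combined feed V = 2019 + 712.2 = 2731.2 kg/min.
Overhead A = V − U = 2731.2 − 1637.2 = 1094 kg/min.

1094 kg/min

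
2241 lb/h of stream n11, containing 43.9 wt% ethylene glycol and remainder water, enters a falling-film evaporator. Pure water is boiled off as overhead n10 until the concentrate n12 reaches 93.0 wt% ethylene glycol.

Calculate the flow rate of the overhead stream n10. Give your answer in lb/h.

ethylene glycol is conserved: 2241×0.439 = 983.8 lb/h all reports to the concentrate.
Concentrate = 983.8/(target fraction) = 1057.8 lb/h.
Overhead = 2241 − 1057.8 = 1183.2 lb/h.

1183 lb/h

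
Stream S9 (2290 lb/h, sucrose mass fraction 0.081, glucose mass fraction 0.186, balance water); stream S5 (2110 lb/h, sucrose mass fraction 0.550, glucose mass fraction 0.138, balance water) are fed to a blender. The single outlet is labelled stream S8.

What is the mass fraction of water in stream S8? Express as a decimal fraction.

0.531

Total flow out = 2290 + 2110 = 4400 lb/h.
water in = 2290×0.733 + 2110×0.312 = 2336.9 lb/h.
water mass fraction in S8 = 2336.9/4400 = 0.531.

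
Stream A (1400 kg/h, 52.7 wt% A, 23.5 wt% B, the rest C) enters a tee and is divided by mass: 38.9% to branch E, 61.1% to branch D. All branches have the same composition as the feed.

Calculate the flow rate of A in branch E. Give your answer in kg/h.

Branch E total = 0.389×1400 = 544.6 kg/h.
A in E = 0.527×544.6 = 287 kg/h.

287 kg/h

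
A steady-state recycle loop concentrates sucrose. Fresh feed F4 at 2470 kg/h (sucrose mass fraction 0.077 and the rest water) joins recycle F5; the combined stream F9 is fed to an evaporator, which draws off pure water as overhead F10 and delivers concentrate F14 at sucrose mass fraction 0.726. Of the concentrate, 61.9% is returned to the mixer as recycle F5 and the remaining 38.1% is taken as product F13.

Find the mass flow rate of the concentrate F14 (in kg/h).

687.6 kg/h

Overall sucrose balance (none leaves overhead): sucrose in fresh feed = sucrose in product, i.e. 2470×0.077 = (1−0.619)·F14·0.726.
F14 = 190.19/(0.726×0.381) = 687.58 kg/h.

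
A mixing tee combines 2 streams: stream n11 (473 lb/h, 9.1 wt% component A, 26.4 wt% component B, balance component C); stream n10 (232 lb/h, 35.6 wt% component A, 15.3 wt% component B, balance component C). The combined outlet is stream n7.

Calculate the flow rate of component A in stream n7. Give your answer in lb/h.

125.6 lb/h

component A out = component A in = 473×0.091 + 232×0.356 = 125.63 lb/h.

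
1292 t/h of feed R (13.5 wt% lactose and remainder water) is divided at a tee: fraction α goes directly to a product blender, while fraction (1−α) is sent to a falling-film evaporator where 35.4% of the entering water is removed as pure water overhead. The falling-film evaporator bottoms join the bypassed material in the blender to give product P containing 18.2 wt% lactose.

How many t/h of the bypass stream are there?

All 1292×0.135 = 174.42 t/h of lactose reaches P, so P = 174.42/0.182 = 958.35 t/h and vapour = 333.65 t/h.
The evaporator receives (1−α)·1292 of feed at 0.865 water and removes 0.354 of that water:
0.354×0.865×(1−α)×1292 = 333.65
(1−α) = 333.65/395.62 = 0.8433;  α = 0.1567.
Bypass flow = 0.1567×1292 = 202.39 t/h.

202.4 t/h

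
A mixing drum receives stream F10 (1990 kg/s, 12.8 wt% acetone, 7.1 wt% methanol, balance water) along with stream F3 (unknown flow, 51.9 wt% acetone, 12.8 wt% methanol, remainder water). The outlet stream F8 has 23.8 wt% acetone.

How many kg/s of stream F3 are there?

Let F3 be the unknown flow. Total out = 1990 + F3.
acetone balance: 254.72 + 0.519·F3 = 0.238·(1990 + F3)
(0.519 − 0.238)·F3 = 0.238×1990 − 254.72 = 218.9
F3 = 218.9 / 0.281 = 779 kg/s

779 kg/s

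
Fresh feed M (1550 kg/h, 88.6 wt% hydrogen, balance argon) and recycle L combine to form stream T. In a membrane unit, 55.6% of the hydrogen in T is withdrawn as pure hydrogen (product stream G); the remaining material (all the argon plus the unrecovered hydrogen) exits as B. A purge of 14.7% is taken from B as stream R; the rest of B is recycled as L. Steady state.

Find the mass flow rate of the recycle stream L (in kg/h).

argon enters only via M and leaves only via the purge: 1550×0.114 = 0.147×(argon in B), and the membrane unit passes all argon, so argon in T = argon in B = 1202 kg/h.
hydrogen in T: m_A = 1550×0.886 + (1−0.147)·(1−0.556)·m_A, so m_A = 1373.3/0.6213 = 2210.5 kg/h.
B = (1−0.556)×2210.5 + 1202 = 2183.5 kg/h.
Recycle L = (1−0.147)×2183.5 = 1862.5 kg/h.

1863 kg/h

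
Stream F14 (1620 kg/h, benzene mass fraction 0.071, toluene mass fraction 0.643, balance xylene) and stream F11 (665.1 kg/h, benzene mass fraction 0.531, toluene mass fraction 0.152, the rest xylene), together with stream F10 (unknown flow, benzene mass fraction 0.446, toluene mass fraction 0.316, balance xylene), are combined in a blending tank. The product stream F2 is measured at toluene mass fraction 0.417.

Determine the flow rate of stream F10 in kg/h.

1880 kg/h

Let F10 be the unknown flow. Total out = 2285.1 + F10.
toluene balance: 1142.8 + 0.316·F10 = 0.417·(2285.1 + F10)
(0.316 − 0.417)·F10 = 0.417×2285.1 − 1142.8 = -189.87
F10 = -189.87 / -0.101 = 1879.9 kg/h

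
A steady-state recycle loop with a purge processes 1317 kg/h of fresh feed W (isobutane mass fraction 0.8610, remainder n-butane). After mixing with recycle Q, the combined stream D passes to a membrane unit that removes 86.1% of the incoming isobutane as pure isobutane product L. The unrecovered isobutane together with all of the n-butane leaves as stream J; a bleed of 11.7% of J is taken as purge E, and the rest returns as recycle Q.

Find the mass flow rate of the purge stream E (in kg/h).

204.1 kg/h

n-butane enters only via W and leaves only via the purge: 1317×0.139 = 0.117×(n-butane in J), and the membrane unit passes all n-butane, so n-butane in D = n-butane in J = 1564.6 kg/h.
isobutane in D: m_A = 1317×0.861 + (1−0.117)·(1−0.861)·m_A, so m_A = 1133.9/0.8773 = 1292.6 kg/h.
J = (1−0.861)×1292.6 + 1564.6 = 1744.3 kg/h.
Purge E = 0.117×1744.3 = 204.08 kg/h.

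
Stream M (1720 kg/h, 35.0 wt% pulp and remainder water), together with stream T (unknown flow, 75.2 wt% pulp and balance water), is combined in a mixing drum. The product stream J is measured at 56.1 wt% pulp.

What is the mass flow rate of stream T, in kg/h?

Let T be the unknown flow. Total out = 1720 + T.
pulp balance: 602 + 0.752·T = 0.561·(1720 + T)
(0.752 − 0.561)·T = 0.561×1720 − 602 = 362.92
T = 362.92 / 0.191 = 1900.1 kg/h

1900 kg/h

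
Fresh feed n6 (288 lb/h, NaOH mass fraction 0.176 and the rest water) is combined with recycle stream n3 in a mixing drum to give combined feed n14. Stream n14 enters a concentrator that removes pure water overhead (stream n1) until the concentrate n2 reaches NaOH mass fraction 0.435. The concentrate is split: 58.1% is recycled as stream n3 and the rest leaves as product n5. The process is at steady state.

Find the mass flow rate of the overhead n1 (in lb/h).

Overall NaOH balance (none leaves overhead): NaOH in fresh feed = NaOH in product, i.e. 288×0.176 = (1−0.581)·n2·0.435.
n2 = 50.688/(0.435×0.419) = 278.1 lb/h.
Recycle n3 = 0.581×278.1 = 161.58 lb/h.
Combined feed n14 = 288 + 161.58 = 449.58 lb/h.
Overhead n1 = n14 − n2 = 449.58 − 278.1 = 171.48 lb/h.

171.5 lb/h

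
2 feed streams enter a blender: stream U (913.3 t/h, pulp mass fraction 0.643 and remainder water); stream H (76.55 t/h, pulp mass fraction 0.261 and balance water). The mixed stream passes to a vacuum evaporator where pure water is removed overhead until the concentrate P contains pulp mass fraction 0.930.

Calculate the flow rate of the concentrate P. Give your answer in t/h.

652.9 t/h

pulp entering = 913.3×0.643 + 76.55×0.261 = 607.23 t/h.
All pulp reports to P, so P = 607.23/0.930 = 652.94 t/h.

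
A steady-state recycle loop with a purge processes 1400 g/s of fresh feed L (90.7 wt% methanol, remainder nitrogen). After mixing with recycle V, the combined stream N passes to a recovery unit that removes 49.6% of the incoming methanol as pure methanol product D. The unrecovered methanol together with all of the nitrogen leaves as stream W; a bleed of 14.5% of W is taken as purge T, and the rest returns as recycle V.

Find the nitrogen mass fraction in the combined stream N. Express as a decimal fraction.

0.287

nitrogen enters only via L and leaves only via the purge: 1400×0.093 = 0.145×(nitrogen in W), and the recovery unit passes all nitrogen, so nitrogen in N = nitrogen in W = 897.93 g/s.
methanol in N: m_A = 1400×0.907 + (1−0.145)·(1−0.496)·m_A, so m_A = 1269.8/0.5691 = 2231.3 g/s.
N = 2231.3 + 897.93 = 3129.3 g/s.
nitrogen fraction in N = 897.93/3129.3 = 0.287.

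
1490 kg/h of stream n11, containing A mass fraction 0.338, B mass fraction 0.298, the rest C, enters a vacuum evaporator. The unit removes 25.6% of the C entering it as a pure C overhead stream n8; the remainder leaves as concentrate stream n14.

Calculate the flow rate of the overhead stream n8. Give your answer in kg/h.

C entering = 1490×0.364 = 542.36 kg/h; overhead removed = 0.256×542.36 = 138.84 kg/h.

138.8 kg/h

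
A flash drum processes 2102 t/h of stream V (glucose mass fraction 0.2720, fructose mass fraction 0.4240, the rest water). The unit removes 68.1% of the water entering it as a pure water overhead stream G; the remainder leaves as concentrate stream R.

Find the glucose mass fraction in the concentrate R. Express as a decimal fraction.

0.3430

glucose is not removed: 2102×0.272 = 571.74 t/h of glucose enters R.
water entering = 2102×0.304 = 639.01 t/h; overhead removed = 0.681×639.01 = 435.16 t/h.
Concentrate = 2102 − 435.16 = 1666.8 t/h.
Mass fraction = 571.74/1666.8 = 0.3430.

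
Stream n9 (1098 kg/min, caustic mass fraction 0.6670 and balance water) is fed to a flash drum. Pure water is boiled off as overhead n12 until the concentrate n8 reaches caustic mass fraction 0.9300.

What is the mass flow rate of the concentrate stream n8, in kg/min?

787.5 kg/min

caustic is conserved: 1098×0.667 = 732.37 kg/min all reports to the concentrate.
Concentrate = 732.37/(target fraction) = 787.49 kg/min.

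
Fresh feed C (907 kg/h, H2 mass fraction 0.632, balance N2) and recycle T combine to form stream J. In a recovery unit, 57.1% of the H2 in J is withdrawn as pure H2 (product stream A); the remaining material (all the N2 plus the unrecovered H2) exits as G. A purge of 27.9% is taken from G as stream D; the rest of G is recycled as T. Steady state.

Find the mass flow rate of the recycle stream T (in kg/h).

N2 enters only via C and leaves only via the purge: 907×0.368 = 0.279×(N2 in G), and the recovery unit passes all N2, so N2 in J = N2 in G = 1196.3 kg/h.
H2 in J: m_A = 907×0.632 + (1−0.279)·(1−0.571)·m_A, so m_A = 573.22/0.6907 = 829.93 kg/h.
G = (1−0.571)×829.93 + 1196.3 = 1552.4 kg/h.
Recycle T = (1−0.279)×1552.4 = 1119.3 kg/h.

1119 kg/h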